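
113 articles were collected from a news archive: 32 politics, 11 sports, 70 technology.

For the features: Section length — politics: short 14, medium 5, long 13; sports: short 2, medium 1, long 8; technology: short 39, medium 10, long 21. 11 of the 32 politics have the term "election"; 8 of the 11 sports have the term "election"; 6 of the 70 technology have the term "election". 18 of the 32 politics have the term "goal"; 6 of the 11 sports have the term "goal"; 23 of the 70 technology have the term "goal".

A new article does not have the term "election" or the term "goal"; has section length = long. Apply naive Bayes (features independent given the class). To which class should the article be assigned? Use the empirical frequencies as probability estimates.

technology

politics: (32/113) × (13/32) × (21/32) × (14/32) ≈ 0.0330303
sports: (11/113) × (8/11) × (3/11) × (5/11) ≈ 0.00877642
technology: (70/113) × (21/70) × (64/70) × (47/70) ≈ 0.114083
Highest score → technology.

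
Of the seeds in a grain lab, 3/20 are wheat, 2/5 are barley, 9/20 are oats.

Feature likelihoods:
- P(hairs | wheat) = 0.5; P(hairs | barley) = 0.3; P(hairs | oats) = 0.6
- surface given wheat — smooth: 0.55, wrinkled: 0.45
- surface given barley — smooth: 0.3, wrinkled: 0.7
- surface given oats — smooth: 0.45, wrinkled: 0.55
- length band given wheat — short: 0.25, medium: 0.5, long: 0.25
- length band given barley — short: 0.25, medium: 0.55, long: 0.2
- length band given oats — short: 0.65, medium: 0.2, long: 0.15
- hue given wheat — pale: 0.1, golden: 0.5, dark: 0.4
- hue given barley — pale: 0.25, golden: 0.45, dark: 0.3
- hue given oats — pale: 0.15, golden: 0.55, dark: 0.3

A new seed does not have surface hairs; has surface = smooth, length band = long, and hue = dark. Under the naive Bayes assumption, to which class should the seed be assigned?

barley

wheat: 0.15 × (1−0.5) × 0.55 × 0.25 × 0.4 = 0.004125
barley: 0.4 × (1−0.3) × 0.3 × 0.2 × 0.3 = 0.00504
oats: 0.45 × (1−0.6) × 0.45 × 0.15 × 0.3 = 0.003645
Highest score → barley.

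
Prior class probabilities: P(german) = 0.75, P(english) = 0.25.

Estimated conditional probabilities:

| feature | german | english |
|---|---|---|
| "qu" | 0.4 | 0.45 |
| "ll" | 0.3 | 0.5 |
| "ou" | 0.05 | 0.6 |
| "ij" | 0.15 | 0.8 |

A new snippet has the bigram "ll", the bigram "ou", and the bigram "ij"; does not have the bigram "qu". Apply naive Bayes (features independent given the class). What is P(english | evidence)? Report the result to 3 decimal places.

0.970

german: 0.75 × (1−0.4) × 0.3 × 0.05 × 0.15 = 0.0010125
english: 0.25 × (1−0.45) × 0.5 × 0.6 × 0.8 = 0.033
P(english | x) = 0.033 / 0.0340125 ≈ 0.970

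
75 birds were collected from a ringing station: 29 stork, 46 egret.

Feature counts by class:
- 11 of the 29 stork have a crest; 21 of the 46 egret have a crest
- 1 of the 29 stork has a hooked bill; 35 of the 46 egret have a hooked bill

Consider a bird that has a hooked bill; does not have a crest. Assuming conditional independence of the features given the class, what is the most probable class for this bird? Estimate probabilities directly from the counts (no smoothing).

stork: (29/75) × (18/29) × (1/29) ≈ 0.00827586
egret: (46/75) × (25/46) × (35/46) ≈ 0.253623
Highest score → egret.

egret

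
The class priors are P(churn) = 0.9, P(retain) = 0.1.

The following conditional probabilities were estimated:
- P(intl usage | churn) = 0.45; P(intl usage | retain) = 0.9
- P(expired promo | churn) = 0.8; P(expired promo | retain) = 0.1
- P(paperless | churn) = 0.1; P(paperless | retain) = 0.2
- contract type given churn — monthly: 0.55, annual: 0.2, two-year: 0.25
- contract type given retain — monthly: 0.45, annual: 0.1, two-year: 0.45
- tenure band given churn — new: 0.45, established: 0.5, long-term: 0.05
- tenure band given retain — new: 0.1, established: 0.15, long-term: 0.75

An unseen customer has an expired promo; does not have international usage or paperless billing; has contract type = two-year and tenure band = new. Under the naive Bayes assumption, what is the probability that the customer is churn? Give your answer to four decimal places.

churn: 0.9 × (1−0.45) × 0.8 × (1−0.1) × 0.25 × 0.45 = 0.040095
retain: 0.1 × (1−0.9) × 0.1 × (1−0.2) × 0.45 × 0.1 = 0.000036
P(churn | x) = 0.040095 / 0.040131 ≈ 0.9991

0.9991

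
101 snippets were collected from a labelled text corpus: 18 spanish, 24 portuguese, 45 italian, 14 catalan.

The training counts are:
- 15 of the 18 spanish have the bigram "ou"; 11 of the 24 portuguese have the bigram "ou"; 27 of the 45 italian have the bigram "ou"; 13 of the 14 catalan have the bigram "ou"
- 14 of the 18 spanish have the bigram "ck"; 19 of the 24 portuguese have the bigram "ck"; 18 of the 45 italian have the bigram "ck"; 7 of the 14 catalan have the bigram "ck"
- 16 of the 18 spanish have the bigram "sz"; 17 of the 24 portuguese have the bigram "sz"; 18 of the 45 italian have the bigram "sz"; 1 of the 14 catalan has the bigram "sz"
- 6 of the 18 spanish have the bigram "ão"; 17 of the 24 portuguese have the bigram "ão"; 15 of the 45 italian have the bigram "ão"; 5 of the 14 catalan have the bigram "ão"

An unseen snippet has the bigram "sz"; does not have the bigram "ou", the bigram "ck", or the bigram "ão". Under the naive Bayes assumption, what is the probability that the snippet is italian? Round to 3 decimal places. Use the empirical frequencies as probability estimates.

spanish: (18/101) × (3/18) × (4/18) × (16/18) × (12/18) ≈ 0.0039115
portuguese: (24/101) × (13/24) × (5/24) × (17/24) × (7/24) ≈ 0.00553994
italian: (45/101) × (18/45) × (27/45) × (18/45) × (30/45) ≈ 0.0285149
catalan: (14/101) × (1/14) × (7/14) × (1/14) × (9/14) ≈ 0.000227319
P(italian | x) = 0.0285149 / 0.038193659 ≈ 0.747

0.747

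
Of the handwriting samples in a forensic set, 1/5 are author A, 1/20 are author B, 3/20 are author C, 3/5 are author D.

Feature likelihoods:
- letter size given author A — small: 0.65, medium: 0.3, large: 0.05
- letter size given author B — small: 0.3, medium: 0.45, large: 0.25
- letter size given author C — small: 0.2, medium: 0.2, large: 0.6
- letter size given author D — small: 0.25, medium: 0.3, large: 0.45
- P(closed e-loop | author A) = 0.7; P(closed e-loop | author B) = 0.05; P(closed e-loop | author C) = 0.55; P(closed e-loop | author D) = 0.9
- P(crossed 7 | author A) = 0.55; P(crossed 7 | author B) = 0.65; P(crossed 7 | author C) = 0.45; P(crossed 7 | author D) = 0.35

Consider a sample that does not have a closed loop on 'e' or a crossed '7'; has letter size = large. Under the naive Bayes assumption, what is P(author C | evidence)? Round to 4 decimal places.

author A: 0.2 × 0.05 × (1−0.7) × (1−0.55) = 0.00135
author B: 0.05 × 0.25 × (1−0.05) × (1−0.65) = 0.00415625
author C: 0.15 × 0.6 × (1−0.55) × (1−0.45) = 0.022275
author D: 0.6 × 0.45 × (1−0.9) × (1−0.35) = 0.01755
P(author C | x) = 0.022275 / 0.04533125 ≈ 0.4914

0.4914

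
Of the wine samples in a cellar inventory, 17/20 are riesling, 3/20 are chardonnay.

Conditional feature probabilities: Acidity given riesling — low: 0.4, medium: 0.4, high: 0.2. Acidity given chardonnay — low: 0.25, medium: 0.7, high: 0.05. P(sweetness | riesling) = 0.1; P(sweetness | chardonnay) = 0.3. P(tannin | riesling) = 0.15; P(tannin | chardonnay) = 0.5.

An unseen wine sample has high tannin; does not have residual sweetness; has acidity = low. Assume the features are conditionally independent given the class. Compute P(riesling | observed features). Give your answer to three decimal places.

0.778

riesling: 0.85 × 0.4 × (1−0.1) × 0.15 = 0.0459
chardonnay: 0.15 × 0.25 × (1−0.3) × 0.5 = 0.013125
P(riesling | x) = 0.0459 / 0.059025 ≈ 0.778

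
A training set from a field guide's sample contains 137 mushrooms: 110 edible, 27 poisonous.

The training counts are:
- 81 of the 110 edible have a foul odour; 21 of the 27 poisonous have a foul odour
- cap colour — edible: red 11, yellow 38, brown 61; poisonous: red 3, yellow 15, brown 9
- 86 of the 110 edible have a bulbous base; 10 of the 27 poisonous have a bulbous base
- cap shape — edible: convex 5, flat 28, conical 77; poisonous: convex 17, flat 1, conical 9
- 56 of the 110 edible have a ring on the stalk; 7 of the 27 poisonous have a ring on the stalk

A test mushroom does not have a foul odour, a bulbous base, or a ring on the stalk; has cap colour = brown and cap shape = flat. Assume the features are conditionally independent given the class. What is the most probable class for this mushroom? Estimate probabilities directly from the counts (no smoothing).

edible: (110/137) × (29/110) × (61/110) × (24/110) × (28/110) × (54/110) ≈ 0.00320037
poisonous: (27/137) × (6/27) × (9/27) × (17/27) × (1/27) × (20/27) ≈ 0.000252172
Highest score → edible.

edible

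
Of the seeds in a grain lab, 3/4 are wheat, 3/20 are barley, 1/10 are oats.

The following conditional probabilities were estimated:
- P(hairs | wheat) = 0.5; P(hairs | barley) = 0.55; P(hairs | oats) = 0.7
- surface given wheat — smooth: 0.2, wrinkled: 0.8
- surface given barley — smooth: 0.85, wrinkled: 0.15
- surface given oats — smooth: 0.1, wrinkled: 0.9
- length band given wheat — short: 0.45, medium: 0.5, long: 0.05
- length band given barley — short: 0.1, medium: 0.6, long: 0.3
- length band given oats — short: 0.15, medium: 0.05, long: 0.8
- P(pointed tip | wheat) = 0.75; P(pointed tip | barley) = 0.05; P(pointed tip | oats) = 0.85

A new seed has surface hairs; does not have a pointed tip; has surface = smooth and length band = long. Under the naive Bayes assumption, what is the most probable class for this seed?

wheat: 0.75 × 0.5 × 0.2 × 0.05 × (1−0.75) = 0.0009375
barley: 0.15 × 0.55 × 0.85 × 0.3 × (1−0.05) = 0.019985625
oats: 0.1 × 0.7 × 0.1 × 0.8 × (1−0.85) = 0.00084
Highest score → barley.

barley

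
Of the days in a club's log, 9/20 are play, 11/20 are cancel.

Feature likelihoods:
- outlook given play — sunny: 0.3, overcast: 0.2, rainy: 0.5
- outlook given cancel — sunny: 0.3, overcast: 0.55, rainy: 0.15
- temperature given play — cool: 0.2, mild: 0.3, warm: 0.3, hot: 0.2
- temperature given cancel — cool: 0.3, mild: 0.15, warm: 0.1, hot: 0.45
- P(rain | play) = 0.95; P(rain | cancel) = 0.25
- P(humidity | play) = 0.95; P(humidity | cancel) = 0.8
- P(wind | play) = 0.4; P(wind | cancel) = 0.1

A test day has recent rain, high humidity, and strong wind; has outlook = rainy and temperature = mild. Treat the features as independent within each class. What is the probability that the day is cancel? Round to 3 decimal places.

0.010

play: 0.45 × 0.5 × 0.3 × 0.95 × 0.95 × 0.4 = 0.0243675
cancel: 0.55 × 0.15 × 0.15 × 0.25 × 0.8 × 0.1 = 0.0002475
P(cancel | x) = 0.0002475 / 0.024615 ≈ 0.010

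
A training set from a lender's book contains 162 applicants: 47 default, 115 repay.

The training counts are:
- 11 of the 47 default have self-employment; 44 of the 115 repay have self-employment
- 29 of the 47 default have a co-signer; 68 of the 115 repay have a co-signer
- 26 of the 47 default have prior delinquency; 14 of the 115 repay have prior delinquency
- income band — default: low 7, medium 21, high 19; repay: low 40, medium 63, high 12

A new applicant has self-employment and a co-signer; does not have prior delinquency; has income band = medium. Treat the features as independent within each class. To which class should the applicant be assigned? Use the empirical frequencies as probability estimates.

default: (47/162) × (11/47) × (29/47) × (21/47) × (21/47) ≈ 0.00836413
repay: (115/162) × (44/115) × (68/115) × (101/115) × (63/115) ≈ 0.0772707
Highest score → repay.

repay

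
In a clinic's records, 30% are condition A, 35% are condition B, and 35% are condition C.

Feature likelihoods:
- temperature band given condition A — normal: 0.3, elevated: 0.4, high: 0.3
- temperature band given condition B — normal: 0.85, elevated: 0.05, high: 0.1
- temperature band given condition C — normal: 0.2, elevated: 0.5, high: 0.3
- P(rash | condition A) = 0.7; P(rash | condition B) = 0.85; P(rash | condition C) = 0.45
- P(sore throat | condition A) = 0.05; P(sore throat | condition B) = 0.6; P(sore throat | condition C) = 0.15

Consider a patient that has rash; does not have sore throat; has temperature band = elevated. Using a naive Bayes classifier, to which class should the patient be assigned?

condition A: 0.3 × 0.4 × 0.7 × (1−0.05) = 0.0798
condition B: 0.35 × 0.05 × 0.85 × (1−0.6) = 0.00595
condition C: 0.35 × 0.5 × 0.45 × (1−0.15) = 0.0669375
Highest score → condition A.

condition A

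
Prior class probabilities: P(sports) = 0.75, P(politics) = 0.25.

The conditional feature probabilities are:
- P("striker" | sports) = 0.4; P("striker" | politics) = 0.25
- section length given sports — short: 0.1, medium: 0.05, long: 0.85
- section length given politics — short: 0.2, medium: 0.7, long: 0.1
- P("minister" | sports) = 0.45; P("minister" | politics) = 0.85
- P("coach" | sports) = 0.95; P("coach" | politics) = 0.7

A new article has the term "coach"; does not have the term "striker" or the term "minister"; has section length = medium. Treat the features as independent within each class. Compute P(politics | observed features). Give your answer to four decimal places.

sports: 0.75 × (1−0.4) × 0.05 × (1−0.45) × 0.95 = 0.01175625
politics: 0.25 × (1−0.25) × 0.7 × (1−0.85) × 0.7 = 0.01378125
P(politics | x) = 0.01378125 / 0.0255375 ≈ 0.5396

0.5396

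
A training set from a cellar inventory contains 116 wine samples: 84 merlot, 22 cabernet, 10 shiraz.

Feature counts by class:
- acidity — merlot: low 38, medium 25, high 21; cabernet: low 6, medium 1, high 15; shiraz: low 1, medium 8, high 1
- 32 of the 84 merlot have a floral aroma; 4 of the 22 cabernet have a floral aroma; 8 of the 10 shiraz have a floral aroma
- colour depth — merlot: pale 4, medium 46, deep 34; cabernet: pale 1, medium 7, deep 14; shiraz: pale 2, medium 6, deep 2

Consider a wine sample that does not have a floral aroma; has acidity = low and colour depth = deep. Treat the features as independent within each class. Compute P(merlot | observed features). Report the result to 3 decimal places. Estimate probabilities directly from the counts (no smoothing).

0.751

merlot: (84/116) × (38/84) × (52/84) × (34/84) ≈ 0.0820823
cabernet: (22/116) × (6/22) × (18/22) × (14/22) ≈ 0.0269307
shiraz: (10/116) × (1/10) × (2/10) × (2/10) ≈ 0.000344828
P(merlot | x) = 0.0820823 / 0.109357828 ≈ 0.751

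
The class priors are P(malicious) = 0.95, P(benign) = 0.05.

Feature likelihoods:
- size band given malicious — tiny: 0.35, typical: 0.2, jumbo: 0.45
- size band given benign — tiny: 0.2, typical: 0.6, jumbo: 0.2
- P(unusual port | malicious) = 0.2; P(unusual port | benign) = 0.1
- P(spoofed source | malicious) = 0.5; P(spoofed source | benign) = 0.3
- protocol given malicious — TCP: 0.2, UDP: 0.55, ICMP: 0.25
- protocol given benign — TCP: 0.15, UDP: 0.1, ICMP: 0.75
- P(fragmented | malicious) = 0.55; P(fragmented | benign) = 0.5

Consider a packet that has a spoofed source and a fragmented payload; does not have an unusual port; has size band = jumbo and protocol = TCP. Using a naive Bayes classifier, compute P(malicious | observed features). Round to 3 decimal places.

malicious: 0.95 × 0.45 × (1−0.2) × 0.5 × 0.2 × 0.55 = 0.01881
benign: 0.05 × 0.2 × (1−0.1) × 0.3 × 0.15 × 0.5 = 0.0002025
P(malicious | x) = 0.01881 / 0.0190125 ≈ 0.989

0.989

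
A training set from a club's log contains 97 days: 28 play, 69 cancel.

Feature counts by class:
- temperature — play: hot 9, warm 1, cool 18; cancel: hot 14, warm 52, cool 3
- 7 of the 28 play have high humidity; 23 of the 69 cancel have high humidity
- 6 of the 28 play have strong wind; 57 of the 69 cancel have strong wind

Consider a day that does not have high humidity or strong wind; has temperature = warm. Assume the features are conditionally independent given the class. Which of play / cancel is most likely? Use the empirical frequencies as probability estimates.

cancel

play: (28/97) × (1/28) × (21/28) × (22/28) ≈ 0.00607511
cancel: (69/97) × (52/69) × (46/69) × (12/69) ≈ 0.0621545
Highest score → cancel.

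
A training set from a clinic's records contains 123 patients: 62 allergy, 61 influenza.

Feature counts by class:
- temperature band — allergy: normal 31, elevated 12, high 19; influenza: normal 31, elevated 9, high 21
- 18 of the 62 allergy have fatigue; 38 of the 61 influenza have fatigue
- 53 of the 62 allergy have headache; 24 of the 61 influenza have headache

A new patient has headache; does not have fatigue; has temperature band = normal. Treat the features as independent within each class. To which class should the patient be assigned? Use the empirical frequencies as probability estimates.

allergy

allergy: (62/123) × (31/62) × (44/62) × (53/62) ≈ 0.152898
influenza: (61/123) × (31/61) × (23/61) × (24/61) ≈ 0.0373883
Highest score → allergy.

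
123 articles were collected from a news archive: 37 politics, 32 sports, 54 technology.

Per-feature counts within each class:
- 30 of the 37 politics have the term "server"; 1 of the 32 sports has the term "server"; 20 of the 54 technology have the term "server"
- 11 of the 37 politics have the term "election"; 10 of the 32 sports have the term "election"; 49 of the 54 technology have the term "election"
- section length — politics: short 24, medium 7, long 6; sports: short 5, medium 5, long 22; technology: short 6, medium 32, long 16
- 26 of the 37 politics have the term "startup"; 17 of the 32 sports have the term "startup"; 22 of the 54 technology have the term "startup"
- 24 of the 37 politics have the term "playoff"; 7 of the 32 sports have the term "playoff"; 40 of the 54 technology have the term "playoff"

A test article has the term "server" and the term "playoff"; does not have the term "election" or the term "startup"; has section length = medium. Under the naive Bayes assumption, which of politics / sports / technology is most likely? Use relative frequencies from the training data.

politics

politics: (37/123) × (30/37) × (26/37) × (7/37) × (11/37) × (24/37) ≈ 0.00625294
sports: (32/123) × (1/32) × (22/32) × (5/32) × (15/32) × (7/32) ≈ 0.0000895523
technology: (54/123) × (20/54) × (5/54) × (32/54) × (32/54) × (40/54) ≈ 0.00391633
Highest score → politics.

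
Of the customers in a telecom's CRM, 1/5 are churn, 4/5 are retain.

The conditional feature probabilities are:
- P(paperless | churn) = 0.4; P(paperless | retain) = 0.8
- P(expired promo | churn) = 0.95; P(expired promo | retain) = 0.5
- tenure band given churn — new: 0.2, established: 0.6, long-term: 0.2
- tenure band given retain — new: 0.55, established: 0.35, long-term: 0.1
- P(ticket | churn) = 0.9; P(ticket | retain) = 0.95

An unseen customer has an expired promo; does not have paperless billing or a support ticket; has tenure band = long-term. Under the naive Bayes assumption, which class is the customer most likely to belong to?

churn

churn: 0.2 × (1−0.4) × 0.95 × 0.2 × (1−0.9) = 0.00228
retain: 0.8 × (1−0.8) × 0.5 × 0.1 × (1−0.95) = 0.0004
Highest score → churn.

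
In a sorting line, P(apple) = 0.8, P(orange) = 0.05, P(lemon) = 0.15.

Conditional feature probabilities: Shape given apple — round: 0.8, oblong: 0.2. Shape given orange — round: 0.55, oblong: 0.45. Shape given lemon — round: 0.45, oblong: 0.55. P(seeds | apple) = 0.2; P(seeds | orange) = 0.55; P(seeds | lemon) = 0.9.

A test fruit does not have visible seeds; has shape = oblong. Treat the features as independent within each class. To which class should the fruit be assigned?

apple

apple: 0.8 × 0.2 × (1−0.2) = 0.128
orange: 0.05 × 0.45 × (1−0.55) = 0.010125
lemon: 0.15 × 0.55 × (1−0.9) = 0.00825
Highest score → apple.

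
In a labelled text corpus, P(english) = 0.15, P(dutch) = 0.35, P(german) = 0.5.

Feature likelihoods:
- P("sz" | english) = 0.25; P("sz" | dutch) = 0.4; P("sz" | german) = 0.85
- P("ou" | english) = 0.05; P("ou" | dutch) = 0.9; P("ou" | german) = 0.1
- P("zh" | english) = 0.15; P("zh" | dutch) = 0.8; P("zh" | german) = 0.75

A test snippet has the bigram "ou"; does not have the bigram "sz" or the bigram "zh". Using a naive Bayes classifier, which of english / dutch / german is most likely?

dutch

english: 0.15 × (1−0.25) × 0.05 × (1−0.15) = 0.00478125
dutch: 0.35 × (1−0.4) × 0.9 × (1−0.8) = 0.0378
german: 0.5 × (1−0.85) × 0.1 × (1−0.75) = 0.001875
Highest score → dutch.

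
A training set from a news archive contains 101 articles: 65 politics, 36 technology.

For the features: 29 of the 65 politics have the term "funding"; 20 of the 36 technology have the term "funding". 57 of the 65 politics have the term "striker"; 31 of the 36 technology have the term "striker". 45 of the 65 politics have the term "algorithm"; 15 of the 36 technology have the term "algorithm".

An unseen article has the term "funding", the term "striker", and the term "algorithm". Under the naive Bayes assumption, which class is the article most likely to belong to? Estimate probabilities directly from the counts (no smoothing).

politics: (65/101) × (29/65) × (57/65) × (45/65) ≈ 0.174316
technology: (36/101) × (20/36) × (31/36) × (15/36) ≈ 0.0710488
Highest score → politics.

politics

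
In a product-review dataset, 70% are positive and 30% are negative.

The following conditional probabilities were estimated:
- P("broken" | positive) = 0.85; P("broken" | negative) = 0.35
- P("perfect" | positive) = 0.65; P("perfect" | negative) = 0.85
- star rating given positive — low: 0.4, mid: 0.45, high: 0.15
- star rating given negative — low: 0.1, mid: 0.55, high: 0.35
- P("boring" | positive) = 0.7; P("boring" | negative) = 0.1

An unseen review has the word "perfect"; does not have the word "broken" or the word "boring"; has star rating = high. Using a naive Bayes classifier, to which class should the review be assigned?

positive: 0.7 × (1−0.85) × 0.65 × 0.15 × (1−0.7) = 0.00307125
negative: 0.3 × (1−0.35) × 0.85 × 0.35 × (1−0.1) = 0.05221125
Highest score → negative.

negative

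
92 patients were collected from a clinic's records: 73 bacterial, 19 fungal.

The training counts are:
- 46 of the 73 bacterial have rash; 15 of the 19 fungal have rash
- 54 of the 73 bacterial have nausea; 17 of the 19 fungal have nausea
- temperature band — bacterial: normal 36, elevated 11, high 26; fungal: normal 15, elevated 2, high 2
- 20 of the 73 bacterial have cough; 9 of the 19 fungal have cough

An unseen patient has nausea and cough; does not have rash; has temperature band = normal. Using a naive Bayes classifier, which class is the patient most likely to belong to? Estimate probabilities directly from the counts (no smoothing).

bacterial

bacterial: (73/92) × (27/73) × (54/73) × (36/73) × (20/73) ≈ 0.0293315
fungal: (19/92) × (4/19) × (17/19) × (15/19) × (9/19) ≈ 0.0145477
Highest score → bacterial.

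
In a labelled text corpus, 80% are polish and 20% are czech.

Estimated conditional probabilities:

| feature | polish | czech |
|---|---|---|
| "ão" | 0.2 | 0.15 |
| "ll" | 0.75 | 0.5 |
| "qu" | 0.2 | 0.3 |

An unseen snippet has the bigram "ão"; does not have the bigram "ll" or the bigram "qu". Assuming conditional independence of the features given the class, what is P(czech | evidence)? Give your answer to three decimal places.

0.247

polish: 0.8 × 0.2 × (1−0.75) × (1−0.2) = 0.032
czech: 0.2 × 0.15 × (1−0.5) × (1−0.3) = 0.0105
P(czech | x) = 0.0105 / 0.0425 ≈ 0.247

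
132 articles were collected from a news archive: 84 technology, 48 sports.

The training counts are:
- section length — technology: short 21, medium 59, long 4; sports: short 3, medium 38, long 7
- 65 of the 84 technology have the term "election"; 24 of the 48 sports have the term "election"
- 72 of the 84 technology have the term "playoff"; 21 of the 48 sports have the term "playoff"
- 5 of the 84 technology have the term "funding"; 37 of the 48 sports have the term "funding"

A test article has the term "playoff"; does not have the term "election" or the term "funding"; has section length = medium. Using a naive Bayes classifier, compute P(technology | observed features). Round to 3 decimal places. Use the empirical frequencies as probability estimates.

technology: (84/132) × (59/84) × (19/84) × (72/84) × (79/84) ≈ 0.0814992
sports: (48/132) × (38/48) × (24/48) × (21/48) × (11/48) ≈ 0.0144314
P(technology | x) = 0.0814992 / 0.0959306 ≈ 0.850

0.850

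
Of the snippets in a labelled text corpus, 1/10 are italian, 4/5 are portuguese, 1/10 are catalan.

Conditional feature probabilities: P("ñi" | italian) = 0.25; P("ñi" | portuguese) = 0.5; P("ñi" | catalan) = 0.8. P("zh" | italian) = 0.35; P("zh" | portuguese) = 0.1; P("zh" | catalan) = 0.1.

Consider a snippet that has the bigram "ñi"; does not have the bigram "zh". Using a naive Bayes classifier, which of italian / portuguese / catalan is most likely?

portuguese

italian: 0.1 × 0.25 × (1−0.35) = 0.01625
portuguese: 0.8 × 0.5 × (1−0.1) = 0.36
catalan: 0.1 × 0.8 × (1−0.1) = 0.072
Highest score → portuguese.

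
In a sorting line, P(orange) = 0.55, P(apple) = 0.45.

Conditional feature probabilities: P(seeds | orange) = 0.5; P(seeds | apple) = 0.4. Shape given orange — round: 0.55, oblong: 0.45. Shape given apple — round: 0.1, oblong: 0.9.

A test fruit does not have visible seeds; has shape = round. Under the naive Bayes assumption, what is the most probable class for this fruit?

orange: 0.55 × (1−0.5) × 0.55 = 0.15125
apple: 0.45 × (1−0.4) × 0.1 = 0.027
Highest score → orange.

orange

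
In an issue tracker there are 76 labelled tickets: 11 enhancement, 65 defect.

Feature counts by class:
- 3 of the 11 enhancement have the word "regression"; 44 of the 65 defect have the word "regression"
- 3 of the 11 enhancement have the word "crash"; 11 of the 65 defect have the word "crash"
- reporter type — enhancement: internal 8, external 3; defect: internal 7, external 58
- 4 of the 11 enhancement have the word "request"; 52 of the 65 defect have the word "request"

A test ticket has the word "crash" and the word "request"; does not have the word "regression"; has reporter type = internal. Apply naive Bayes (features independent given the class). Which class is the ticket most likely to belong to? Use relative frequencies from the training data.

enhancement: (11/76) × (8/11) × (3/11) × (8/11) × (4/11) ≈ 0.00759223
defect: (65/76) × (21/65) × (11/65) × (7/65) × (52/65) ≈ 0.00402865
Highest score → enhancement.

enhancement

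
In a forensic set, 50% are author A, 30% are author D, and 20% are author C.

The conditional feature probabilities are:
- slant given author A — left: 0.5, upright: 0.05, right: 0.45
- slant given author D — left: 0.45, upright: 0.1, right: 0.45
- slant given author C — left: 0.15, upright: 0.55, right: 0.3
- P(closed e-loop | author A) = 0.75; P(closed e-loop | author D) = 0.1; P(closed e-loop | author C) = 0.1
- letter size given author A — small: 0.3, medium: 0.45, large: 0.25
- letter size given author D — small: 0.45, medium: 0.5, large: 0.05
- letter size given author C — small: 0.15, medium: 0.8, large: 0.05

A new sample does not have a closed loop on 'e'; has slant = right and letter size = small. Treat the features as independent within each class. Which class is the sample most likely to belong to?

author D

author A: 0.5 × 0.45 × (1−0.75) × 0.3 = 0.016875
author D: 0.3 × 0.45 × (1−0.1) × 0.45 = 0.054675
author C: 0.2 × 0.3 × (1−0.1) × 0.15 = 0.0081
Highest score → author D.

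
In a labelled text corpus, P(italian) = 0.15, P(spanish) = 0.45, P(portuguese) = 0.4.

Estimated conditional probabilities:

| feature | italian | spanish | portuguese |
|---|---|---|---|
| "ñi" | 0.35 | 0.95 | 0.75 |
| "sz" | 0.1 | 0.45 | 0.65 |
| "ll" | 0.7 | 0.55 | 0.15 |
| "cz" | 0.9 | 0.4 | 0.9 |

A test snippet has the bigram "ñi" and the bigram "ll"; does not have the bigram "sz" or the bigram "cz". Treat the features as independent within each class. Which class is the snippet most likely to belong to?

spanish

italian: 0.15 × 0.35 × (1−0.1) × 0.7 × (1−0.9) = 0.0033075
spanish: 0.45 × 0.95 × (1−0.45) × 0.55 × (1−0.4) = 0.07759125
portuguese: 0.4 × 0.75 × (1−0.65) × 0.15 × (1−0.9) = 0.001575
Highest score → spanish.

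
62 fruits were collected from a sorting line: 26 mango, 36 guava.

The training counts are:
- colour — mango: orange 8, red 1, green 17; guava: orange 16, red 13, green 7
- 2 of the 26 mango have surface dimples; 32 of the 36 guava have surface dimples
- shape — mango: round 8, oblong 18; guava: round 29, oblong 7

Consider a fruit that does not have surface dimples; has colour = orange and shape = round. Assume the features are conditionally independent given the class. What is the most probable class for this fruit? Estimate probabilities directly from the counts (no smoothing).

mango: (26/62) × (8/26) × (24/26) × (8/26) ≈ 0.0366482
guava: (36/62) × (16/36) × (4/36) × (29/36) ≈ 0.0230984
Highest score → mango.

mango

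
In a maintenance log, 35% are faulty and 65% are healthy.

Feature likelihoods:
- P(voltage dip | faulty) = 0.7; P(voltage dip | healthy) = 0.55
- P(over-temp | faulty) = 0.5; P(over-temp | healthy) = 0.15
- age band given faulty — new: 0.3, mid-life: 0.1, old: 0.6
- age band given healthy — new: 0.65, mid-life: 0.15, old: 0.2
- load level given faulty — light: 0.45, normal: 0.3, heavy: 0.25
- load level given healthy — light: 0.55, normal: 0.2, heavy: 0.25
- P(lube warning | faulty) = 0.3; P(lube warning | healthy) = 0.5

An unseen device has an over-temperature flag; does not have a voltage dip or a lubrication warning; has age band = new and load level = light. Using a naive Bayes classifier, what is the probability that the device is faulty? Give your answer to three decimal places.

faulty: 0.35 × (1−0.7) × 0.5 × 0.3 × 0.45 × (1−0.3) = 0.00496125
healthy: 0.65 × (1−0.55) × 0.15 × 0.65 × 0.55 × (1−0.5) = 0.00784265625
P(faulty | x) = 0.00496125 / 0.01280390625 ≈ 0.387

0.387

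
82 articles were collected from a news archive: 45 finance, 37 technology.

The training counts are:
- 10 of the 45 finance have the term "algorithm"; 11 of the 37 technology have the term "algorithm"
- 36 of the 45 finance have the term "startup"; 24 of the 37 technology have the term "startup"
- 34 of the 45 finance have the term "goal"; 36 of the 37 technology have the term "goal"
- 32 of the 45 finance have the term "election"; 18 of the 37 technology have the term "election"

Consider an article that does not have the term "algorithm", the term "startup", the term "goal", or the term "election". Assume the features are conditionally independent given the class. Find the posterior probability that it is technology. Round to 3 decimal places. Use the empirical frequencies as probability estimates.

finance: (45/82) × (35/45) × (9/45) × (11/45) × (13/45) ≈ 0.0060283
technology: (37/82) × (26/37) × (13/37) × (1/37) × (19/37) ≈ 0.00154615
P(technology | x) = 0.00154615 / 0.00757445 ≈ 0.204

0.204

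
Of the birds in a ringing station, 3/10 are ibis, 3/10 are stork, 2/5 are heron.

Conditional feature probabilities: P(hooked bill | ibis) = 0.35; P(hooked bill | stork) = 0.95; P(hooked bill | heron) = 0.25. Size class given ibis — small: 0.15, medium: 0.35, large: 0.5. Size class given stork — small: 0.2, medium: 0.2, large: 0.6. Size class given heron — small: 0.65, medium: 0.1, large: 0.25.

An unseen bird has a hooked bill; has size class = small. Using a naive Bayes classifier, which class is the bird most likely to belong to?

ibis: 0.3 × 0.35 × 0.15 = 0.01575
stork: 0.3 × 0.95 × 0.2 = 0.057
heron: 0.4 × 0.25 × 0.65 = 0.065
Highest score → heron.

heron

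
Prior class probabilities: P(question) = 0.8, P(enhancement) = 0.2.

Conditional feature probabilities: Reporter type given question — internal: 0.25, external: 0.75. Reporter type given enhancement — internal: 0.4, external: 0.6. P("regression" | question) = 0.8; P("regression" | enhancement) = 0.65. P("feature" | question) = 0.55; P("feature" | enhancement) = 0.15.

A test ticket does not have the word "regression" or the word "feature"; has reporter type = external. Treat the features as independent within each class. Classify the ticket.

question

question: 0.8 × 0.75 × (1−0.8) × (1−0.55) = 0.054
enhancement: 0.2 × 0.6 × (1−0.65) × (1−0.15) = 0.0357
Highest score → question.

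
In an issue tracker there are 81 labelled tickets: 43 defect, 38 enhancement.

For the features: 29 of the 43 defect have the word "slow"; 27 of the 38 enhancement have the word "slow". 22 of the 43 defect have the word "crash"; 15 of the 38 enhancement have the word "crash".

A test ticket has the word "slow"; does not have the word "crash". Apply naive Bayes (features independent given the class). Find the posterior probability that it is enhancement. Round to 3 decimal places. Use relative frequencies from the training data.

0.536

defect: (43/81) × (29/43) × (21/43) ≈ 0.174849
enhancement: (38/81) × (27/38) × (23/38) ≈ 0.201754
P(enhancement | x) = 0.201754 / 0.376603 ≈ 0.536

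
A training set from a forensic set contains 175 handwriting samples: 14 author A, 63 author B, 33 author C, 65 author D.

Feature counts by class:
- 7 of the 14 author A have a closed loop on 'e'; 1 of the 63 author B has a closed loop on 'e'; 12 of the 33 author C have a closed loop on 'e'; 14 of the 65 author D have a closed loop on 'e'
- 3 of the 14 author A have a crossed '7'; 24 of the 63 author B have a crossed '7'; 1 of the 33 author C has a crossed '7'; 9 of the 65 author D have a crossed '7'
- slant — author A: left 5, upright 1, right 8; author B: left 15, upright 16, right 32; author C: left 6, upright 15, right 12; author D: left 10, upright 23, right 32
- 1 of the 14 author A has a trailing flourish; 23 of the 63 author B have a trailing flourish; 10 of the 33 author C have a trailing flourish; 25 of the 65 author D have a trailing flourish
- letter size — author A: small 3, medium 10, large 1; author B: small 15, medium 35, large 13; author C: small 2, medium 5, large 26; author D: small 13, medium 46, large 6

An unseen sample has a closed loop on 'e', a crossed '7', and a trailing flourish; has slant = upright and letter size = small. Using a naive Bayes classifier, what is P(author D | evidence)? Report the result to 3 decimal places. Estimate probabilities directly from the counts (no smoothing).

author A: (14/175) × (7/14) × (3/14) × (1/14) × (1/14) × (3/14) ≈ 0.0000093711
author B: (63/175) × (1/63) × (24/63) × (16/63) × (23/63) × (15/63) ≈ 0.0000480563
author C: (33/175) × (12/33) × (1/33) × (15/33) × (10/33) × (2/33) ≈ 0.0000173464
author D: (65/175) × (14/65) × (9/65) × (23/65) × (25/65) × (13/65) ≈ 0.000301502
P(author D | x) = 0.000301502 / 0.0003762758 ≈ 0.801

0.801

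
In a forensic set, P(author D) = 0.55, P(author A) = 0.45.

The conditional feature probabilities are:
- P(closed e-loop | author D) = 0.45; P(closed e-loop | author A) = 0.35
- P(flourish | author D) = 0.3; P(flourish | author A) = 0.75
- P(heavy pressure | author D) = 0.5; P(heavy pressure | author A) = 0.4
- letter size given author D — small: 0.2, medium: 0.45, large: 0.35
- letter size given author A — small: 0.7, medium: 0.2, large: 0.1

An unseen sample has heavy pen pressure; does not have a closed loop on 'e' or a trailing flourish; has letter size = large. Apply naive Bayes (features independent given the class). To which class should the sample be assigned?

author D: 0.55 × (1−0.45) × (1−0.3) × 0.5 × 0.35 = 0.03705625
author A: 0.45 × (1−0.35) × (1−0.75) × 0.4 × 0.1 = 0.002925
Highest score → author D.

author D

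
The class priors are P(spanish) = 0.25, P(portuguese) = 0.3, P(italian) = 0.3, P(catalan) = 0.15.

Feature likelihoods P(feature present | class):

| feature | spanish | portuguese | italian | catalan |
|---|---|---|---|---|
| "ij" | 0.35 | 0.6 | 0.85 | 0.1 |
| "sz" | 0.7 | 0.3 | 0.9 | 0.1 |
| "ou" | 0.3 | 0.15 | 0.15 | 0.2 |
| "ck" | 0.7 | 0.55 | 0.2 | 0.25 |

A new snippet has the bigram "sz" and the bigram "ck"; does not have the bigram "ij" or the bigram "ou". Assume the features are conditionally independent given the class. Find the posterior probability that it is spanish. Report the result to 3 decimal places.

spanish: 0.25 × (1−0.35) × 0.7 × (1−0.3) × 0.7 = 0.0557375
portuguese: 0.3 × (1−0.6) × 0.3 × (1−0.15) × 0.55 = 0.01683
italian: 0.3 × (1−0.85) × 0.9 × (1−0.15) × 0.2 = 0.006885
catalan: 0.15 × (1−0.1) × 0.1 × (1−0.2) × 0.25 = 0.0027
P(spanish | x) = 0.0557375 / 0.0821525 ≈ 0.678

0.678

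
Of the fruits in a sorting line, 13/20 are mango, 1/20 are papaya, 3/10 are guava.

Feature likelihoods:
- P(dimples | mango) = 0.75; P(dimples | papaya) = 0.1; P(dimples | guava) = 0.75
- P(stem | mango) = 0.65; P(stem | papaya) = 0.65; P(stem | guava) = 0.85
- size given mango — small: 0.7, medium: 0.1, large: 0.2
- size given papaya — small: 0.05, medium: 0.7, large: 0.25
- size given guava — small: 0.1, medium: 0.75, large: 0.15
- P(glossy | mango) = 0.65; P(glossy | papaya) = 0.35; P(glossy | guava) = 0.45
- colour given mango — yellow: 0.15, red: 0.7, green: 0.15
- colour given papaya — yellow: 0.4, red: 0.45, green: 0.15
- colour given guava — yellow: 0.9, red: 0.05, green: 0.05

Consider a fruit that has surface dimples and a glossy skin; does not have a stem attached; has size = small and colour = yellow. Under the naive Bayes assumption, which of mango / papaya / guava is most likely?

mango: 0.65 × 0.75 × (1−0.65) × 0.7 × 0.65 × 0.15 = 0.01164515625
papaya: 0.05 × 0.1 × (1−0.65) × 0.05 × 0.35 × 0.4 = 0.00001225
guava: 0.3 × 0.75 × (1−0.85) × 0.1 × 0.45 × 0.9 = 0.001366875
Highest score → mango.

mango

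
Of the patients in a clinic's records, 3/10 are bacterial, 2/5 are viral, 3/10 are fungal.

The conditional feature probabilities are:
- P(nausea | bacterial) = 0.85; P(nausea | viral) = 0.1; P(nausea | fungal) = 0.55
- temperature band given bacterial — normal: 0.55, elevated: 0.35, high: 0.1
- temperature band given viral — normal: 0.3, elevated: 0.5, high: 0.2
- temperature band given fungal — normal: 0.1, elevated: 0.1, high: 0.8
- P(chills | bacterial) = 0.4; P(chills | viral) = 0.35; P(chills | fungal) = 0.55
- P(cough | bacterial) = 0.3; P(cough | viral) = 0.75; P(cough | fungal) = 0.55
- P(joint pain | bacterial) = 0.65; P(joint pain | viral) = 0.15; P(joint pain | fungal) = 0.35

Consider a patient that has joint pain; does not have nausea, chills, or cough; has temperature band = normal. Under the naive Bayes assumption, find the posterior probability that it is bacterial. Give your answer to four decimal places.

bacterial: 0.3 × (1−0.85) × 0.55 × (1−0.4) × (1−0.3) × 0.65 = 0.00675675
viral: 0.4 × (1−0.1) × 0.3 × (1−0.35) × (1−0.75) × 0.15 = 0.0026325
fungal: 0.3 × (1−0.55) × 0.1 × (1−0.55) × (1−0.55) × 0.35 = 0.0009568125
P(bacterial | x) = 0.00675675 / 0.0103460625 ≈ 0.6531

0.6531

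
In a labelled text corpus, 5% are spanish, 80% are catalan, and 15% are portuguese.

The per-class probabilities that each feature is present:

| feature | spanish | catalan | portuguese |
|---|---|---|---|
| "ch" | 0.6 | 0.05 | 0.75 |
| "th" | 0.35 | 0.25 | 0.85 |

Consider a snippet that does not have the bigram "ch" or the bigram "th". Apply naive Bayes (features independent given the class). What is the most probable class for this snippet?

catalan

spanish: 0.05 × (1−0.6) × (1−0.35) = 0.013
catalan: 0.8 × (1−0.05) × (1−0.25) = 0.57
portuguese: 0.15 × (1−0.75) × (1−0.85) = 0.005625
Highest score → catalan.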